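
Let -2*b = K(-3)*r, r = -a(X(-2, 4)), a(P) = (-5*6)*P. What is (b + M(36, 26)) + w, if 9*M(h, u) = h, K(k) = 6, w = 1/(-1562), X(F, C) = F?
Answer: 287407/1562 ≈ 184.00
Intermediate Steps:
w = -1/1562 ≈ -0.00064021
a(P) = -30*P
M(h, u) = h/9
r = -60 (r = -(-30)*(-2) = -1*60 = -60)
b = 180 (b = -3*(-60) = -1/2*(-360) = 180)
(b + M(36, 26)) + w = (180 + (1/9)*36) - 1/1562 = (180 + 4) - 1/1562 = 184 - 1/1562 = 287407/1562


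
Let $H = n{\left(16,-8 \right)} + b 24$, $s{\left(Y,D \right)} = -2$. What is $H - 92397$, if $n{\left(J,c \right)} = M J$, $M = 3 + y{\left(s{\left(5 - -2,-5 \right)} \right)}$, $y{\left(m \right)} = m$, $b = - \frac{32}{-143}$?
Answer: $- \frac{13209715}{143} \approx -92376.0$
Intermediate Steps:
$b = \frac{32}{143}$ ($b = \left(-32\right) \left(- \frac{1}{143}\right) = \frac{32}{143} \approx 0.22378$)
$M = 1$ ($M = 3 - 2 = 1$)
$n{\left(J,c \right)} = J$ ($n{\left(J,c \right)} = 1 J = J$)
$H = \frac{3056}{143}$ ($H = 16 + \frac{32}{143} \cdot 24 = 16 + \frac{768}{143} = \frac{3056}{143} \approx 21.371$)
$H - 92397 = \frac{3056}{143} - 92397 = - \frac{13209715}{143}$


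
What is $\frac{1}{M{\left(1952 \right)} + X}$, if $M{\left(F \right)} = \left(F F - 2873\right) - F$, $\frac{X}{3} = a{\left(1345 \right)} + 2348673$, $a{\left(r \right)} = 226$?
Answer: $\frac{1}{10852176} \approx 9.2147 \cdot 10^{-8}$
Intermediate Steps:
$X = 7046697$ ($X = 3 \left(226 + 2348673\right) = 3 \cdot 2348899 = 7046697$)
$M{\left(F \right)} = -2873 + F^{2} - F$ ($M{\left(F \right)} = \left(F^{2} - 2873\right) - F = \left(-2873 + F^{2}\right) - F = -2873 + F^{2} - F$)
$\frac{1}{M{\left(1952 \right)} + X} = \frac{1}{\left(-2873 + 1952^{2} - 1952\right) + 7046697} = \frac{1}{\left(-2873 + 3810304 - 1952\right) + 7046697} = \frac{1}{3805479 + 7046697} = \frac{1}{10852176}$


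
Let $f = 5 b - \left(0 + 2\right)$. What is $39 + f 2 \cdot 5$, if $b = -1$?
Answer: $-31$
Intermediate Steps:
$f = -7$ ($f = 5 \left(-1\right) - \left(0 + 2\right) = -5 - 2 = -7$)
$39 + f 2 \cdot 5 = 39 - 7 \cdot 2 \cdot 5 = 39 - 70 = -31$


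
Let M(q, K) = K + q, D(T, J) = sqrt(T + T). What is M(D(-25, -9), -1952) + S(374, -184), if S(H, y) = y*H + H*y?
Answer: -139584 + 5*I*sqrt(2) ≈ -1.3958e+5 + 7.0711*I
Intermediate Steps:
D(T, J) = sqrt(2)*sqrt(T) (D(T, J) = sqrt(2*T) = sqrt(2)*sqrt(T))
S(H, y) = 2*H*y (S(H, y) = H*y + H*y = 2*H*y)
M(D(-25, -9), -1952) + S(374, -184) = (-1952 + sqrt(2)*sqrt(-25)) + 2*374*(-184) = (-1952 + sqrt(2)*(5*I)) - 137632 = (-1952 + 5*I*sqrt(2)) - 137632 = -139584 + 5*I*sqrt(2)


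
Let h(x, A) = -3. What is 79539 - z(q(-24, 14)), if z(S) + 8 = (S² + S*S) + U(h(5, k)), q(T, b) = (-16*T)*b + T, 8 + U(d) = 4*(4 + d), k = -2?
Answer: -57208257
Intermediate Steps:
U(d) = 8 + 4*d (U(d) = -8 + 4*(4 + d) = -8 + (16 + 4*d) = 8 + 4*d)
q(T, b) = T - 16*T*b (q(T, b) = -16*T*b + T = T - 16*T*b)
z(S) = -12 + 2*S² (z(S) = -8 + ((S² + S*S) + (8 + 4*(-3))) = -8 + ((S² + S²) + (8 - 12)) = -8 + (2*S² - 4) = -8 + (-4 + 2*S²) = -12 + 2*S²)
79539 - z(q(-24, 14)) = 79539 - (-12 + 2*(-24*(1 - 16*14))²) = 79539 - (-12 + 2*(-24*(1 - 224))²) = 79539 - (-12 + 2*(-24*(-223))²) = 79539 - (-12 + 2*5352²) = 79539 - (-12 + 2*28643904) = 79539 - (-12 + 57287808) = 79539 - 1*57287796 = 79539 - 57287796 = -57208257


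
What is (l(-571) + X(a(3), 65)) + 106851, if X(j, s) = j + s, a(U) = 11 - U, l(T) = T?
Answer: 106353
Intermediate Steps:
(l(-571) + X(a(3), 65)) + 106851 = (-571 + ((11 - 1*3) + 65)) + 106851 = (-571 + ((11 - 3) + 65)) + 106851 = (-571 + (8 + 65)) + 106851 = (-571 + 73) + 106851 = -498 + 106851 = 106353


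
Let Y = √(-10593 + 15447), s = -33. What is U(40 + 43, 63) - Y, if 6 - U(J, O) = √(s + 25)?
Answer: 6 - √4854 - 2*I*√2 ≈ -63.671 - 2.8284*I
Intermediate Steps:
U(J, O) = 6 - 2*I*√2 (U(J, O) = 6 - √(-33 + 25) = 6 - √(-8) = 6 - 2*I*√2)
Y = √4854 ≈ 69.671
U(40 + 43, 63) - Y = (6 - 2*I*√2) - √4854 = 6 - √4854 - 2*I*√2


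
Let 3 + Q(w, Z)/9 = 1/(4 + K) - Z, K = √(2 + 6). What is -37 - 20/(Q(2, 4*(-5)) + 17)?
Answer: -9038197/243521 - 360*√2/243521 ≈ -37.117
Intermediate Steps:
K = 2*√2 (K = √8 = 2*√2 ≈ 2.8284)
Q(w, Z) = -27 - 9*Z + 9/(4 + 2*√2) (Q(w, Z) = -27 + 9*(1/(4 + 2*√2) - Z) = -27 + (-9*Z + 9/(4 + 2*√2)) = -27 - 9*Z + 9/(4 + 2*√2))
-37 - 20/(Q(2, 4*(-5)) + 17) = -37 - 20/((-45/2 - 36*(-5) - 9*√2/4) + 17) = -37 - 20/((-45/2 - 9*(-20) - 9*√2/4) + 17) = -37 - 20/((-45/2 + 180 - 9*√2/4) + 17) = -37 - 20/((315/2 - 9*√2/4) + 17) = -37 - 20/(349/2 - 9*√2/4)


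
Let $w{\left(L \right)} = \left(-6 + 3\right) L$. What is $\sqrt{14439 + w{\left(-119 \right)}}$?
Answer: $6 \sqrt{411} \approx 121.64$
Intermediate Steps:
$w{\left(L \right)} = - 3 L$
$\sqrt{14439 + w{\left(-119 \right)}} = \sqrt{14439 - -357} = \sqrt{14439 + 357} = \sqrt{14796} = 6 \sqrt{411}$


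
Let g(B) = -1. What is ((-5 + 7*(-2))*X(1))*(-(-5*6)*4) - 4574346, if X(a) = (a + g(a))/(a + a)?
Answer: -4574346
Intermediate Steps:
X(a) = (-1 + a)/(2*a) (X(a) = (a - 1)/(a + a) = (-1 + a)/((2*a)) = (-1 + a)*(1/(2*a)) = (-1 + a)/(2*a))
((-5 + 7*(-2))*X(1))*(-(-5*6)*4) - 4574346 = ((-5 + 7*(-2))*((½)*(-1 + 1)/1))*(-(-5*6)*4) - 4574346 = ((-5 - 14)*((½)*1*0))*(-(-30)*4) - 4574346 = (-19*0)*(-1*(-120)) - 4574346 = 0*120 - 4574346 = 0 - 4574346 = -4574346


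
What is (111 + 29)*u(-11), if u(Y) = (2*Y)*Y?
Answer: 33880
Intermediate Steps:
u(Y) = 2*Y²
(111 + 29)*u(-11) = (111 + 29)*(2*(-11)²) = 140*(2*121) = 140*242 = 33880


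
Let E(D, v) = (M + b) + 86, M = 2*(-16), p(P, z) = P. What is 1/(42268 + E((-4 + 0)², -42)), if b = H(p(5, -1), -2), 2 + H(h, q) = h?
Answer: 1/42325 ≈ 2.3627e-5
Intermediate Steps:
H(h, q) = -2 + h
b = 3 (b = -2 + 5 = 3)
M = -32
E(D, v) = 57 (E(D, v) = (-32 + 3) + 86 = -29 + 86 = 57)
1/(42268 + E((-4 + 0)², -42)) = 1/(42268 + 57) = 1/42325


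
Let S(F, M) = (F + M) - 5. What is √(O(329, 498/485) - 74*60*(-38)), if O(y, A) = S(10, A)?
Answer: √39688579655/485 ≈ 410.76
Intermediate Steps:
S(F, M) = -5 + F + M
O(y, A) = 5 + A (O(y, A) = -5 + 10 + A = 5 + A)
√(O(329, 498/485) - 74*60*(-38)) = √((5 + 498/485) - 74*60*(-38)) = √((5 + 498*(1/485)) - 4440*(-38)) = √((5 + 498/485) + 168720) = √(2923/485 + 168720) = √(81832123/485) = √39688579655/485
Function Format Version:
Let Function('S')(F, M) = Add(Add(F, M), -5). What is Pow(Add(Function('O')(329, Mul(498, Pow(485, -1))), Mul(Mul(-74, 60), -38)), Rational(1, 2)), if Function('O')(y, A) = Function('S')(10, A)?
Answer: Mul(Rational(1, 485), Pow(39688579655, Rational(1, 2))) ≈ 410.76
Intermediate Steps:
Function('S')(F, M) = Add(-5, F, M)
Function('O')(y, A) = Add(5, A) (Function('O')(y, A) = Add(-5, 10, A) = Add(5, A))
Pow(Add(Function('O')(329, Mul(498, Pow(485, -1))), Mul(Mul(-74, 60), -38)), Rational(1, 2)) = Pow(Add(Add(5, Mul(498, Pow(485, -1))), Mul(Mul(-74, 60), -38)), Rational(1, 2)) = Pow(Add(Add(5, Mul(498, Rational(1, 485))), Mul(-4440, -38)), Rational(1, 2)) = Pow(Add(Add(5, Rational(498, 485)), 168720), Rational(1, 2)) = Pow(Add(Rational(2923, 485), 168720), Rational(1, 2)) = Pow(Rational(81832123, 485), Rational(1, 2)) = Mul(Rational(1, 485), Pow(39688579655, Rational(1, 2)))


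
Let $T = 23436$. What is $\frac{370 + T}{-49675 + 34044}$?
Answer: $- \frac{23806}{15631} \approx -1.523$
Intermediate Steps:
$\frac{370 + T}{-49675 + 34044} = \frac{370 + 23436}{-49675 + 34044} = \frac{23806}{-15631} = 23806 \left(- \frac{1}{15631}\right) = - \frac{23806}{15631}$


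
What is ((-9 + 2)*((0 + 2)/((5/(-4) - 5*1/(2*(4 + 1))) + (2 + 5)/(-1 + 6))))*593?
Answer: 23720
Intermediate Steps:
((-9 + 2)*((0 + 2)/((5/(-4) - 5*1/(2*(4 + 1))) + (2 + 5)/(-1 + 6))))*593 = -14/((5*(-1/4) - 5/(2*5)) + 7/5)*593 = -14/((-5/4 - 5/10) + 7*(1/5))*593 = -14/((-5/4 - 5*1/10) + 7/5)*593 = -14/((-5/4 - 1/2) + 7/5)*593 = -14/(-7/4 + 7/5)*593 = -14/(-7/20)*593 = -14*(-20)/7*593 = -7*(-40/7)*593 = 40*593 = 23720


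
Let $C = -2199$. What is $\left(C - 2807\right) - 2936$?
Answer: $-7942$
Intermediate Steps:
$\left(C - 2807\right) - 2936 = \left(-2199 - 2807\right) - 2936 = -5006 - 2936 = -7942$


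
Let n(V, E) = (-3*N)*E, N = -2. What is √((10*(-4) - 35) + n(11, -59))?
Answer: I*√429 ≈ 20.712*I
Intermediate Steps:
n(V, E) = 6*E (n(V, E) = (-3*(-2))*E = 6*E)
√((10*(-4) - 35) + n(11, -59)) = √((10*(-4) - 35) + 6*(-59)) = √((-40 - 35) - 354) = √(-75 - 354) = √(-429) = I*√429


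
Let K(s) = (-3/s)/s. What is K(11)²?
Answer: 9/14641 ≈ 0.00061471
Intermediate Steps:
K(s) = -3/s²
K(11)² = (-3/11²)² = (-3*1/121)² = (-3/121)² = 9/14641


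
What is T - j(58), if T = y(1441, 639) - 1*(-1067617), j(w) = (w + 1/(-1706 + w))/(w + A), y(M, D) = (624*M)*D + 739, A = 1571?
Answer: 515125716125387/894864 ≈ 5.7565e+8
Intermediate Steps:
y(M, D) = 739 + 624*D*M (y(M, D) = 624*D*M + 739 = 739 + 624*D*M)
j(w) = (w + 1/(-1706 + w))/(1571 + w) (j(w) = (w + 1/(-1706 + w))/(w + 1571) = (w + 1/(-1706 + w))/(1571 + w))
T = 575646932 (T = (739 + 624*639*1441) - 1*(-1067617) = (739 + 574578576) + 1067617 = 574579315 + 1067617 = 575646932)
T - j(58) = 575646932 - (-1 - 1*58**2 + 1706*58)/(2680126 - 1*58**2 + 135*58) = 575646932 - (-1 - 1*3364 + 98948)/(2680126 - 1*3364 + 7830) = 575646932 - (-1 - 3364 + 98948)/(2680126 - 3364 + 7830) = 575646932 - 95583/2684592 = 575646932 - 1*31861/894864 = 575646932 - 31861/894864 = 515125716125387/894864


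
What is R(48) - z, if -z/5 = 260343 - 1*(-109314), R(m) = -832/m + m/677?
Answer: 3753831775/2031 ≈ 1.8483e+6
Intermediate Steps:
R(m) = -832/m + m/677 (R(m) = -832/m + m*(1/677) = -832/m + m/677)
z = -1848285 (z = -5*(260343 - 1*(-109314)) = -5*(260343 + 109314) = -5*369657 = -1848285)
R(48) - z = (-832/48 + (1/677)*48) - 1*(-1848285) = (-832*1/48 + 48/677) + 1848285 = (-52/3 + 48/677) + 1848285 = -35060/2031 + 1848285 = 3753831775/2031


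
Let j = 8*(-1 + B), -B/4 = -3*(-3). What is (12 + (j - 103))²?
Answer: 149769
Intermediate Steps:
B = -36 (B = -(-12)*(-3) = -4*9 = -36)
j = -296 (j = 8*(-1 - 36) = 8*(-37) = -296)
(12 + (j - 103))² = (12 + (-296 - 103))² = (12 - 399)² = (-387)² = 149769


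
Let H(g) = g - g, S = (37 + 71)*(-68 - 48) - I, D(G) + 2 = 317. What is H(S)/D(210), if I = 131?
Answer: 0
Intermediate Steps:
D(G) = 315 (D(G) = -2 + 317 = 315)
S = -12659 (S = (37 + 71)*(-68 - 48) - 1*131 = 108*(-116) - 131 = -12528 - 131 = -12659)
H(g) = 0
H(S)/D(210) = 0/315 = 0*(1/315) = 0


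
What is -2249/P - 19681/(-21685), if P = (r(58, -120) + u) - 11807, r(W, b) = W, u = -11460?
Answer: 505545894/503287165 ≈ 1.0045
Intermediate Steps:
P = -23209 (P = (58 - 11460) - 11807 = -11402 - 11807 = -23209)
-2249/P - 19681/(-21685) = -2249/(-23209) - 19681/(-21685) = -2249*(-1/23209) - 19681*(-1/21685) = 2249/23209 + 19681/21685 = 505545894/503287165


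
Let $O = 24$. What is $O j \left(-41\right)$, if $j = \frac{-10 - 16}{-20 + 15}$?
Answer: $- \frac{25584}{5} \approx -5116.8$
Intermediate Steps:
$j = \frac{26}{5}$ ($j = - \frac{26}{-5} = \left(-26\right) \left(- \frac{1}{5}\right) = \frac{26}{5} \approx 5.2$)
$O j \left(-41\right) = 24 \cdot \frac{26}{5} \left(-41\right) = \frac{624}{5} \left(-41\right) = - \frac{25584}{5}$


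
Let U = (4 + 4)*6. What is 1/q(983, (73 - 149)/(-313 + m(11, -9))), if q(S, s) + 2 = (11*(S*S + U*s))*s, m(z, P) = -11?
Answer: 2187/5452827989 ≈ 4.0108e-7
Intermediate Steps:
U = 48 (U = 8*6 = 48)
q(S, s) = -2 + s*(11*S**2 + 528*s) (q(S, s) = -2 + (11*(S*S + 48*s))*s = -2 + (11*(S**2 + 48*s))*s = -2 + (11*S**2 + 528*s)*s = -2 + s*(11*S**2 + 528*s))
1/q(983, (73 - 149)/(-313 + m(11, -9))) = 1/(-2 + 528*((73 - 149)/(-313 - 11))**2 + 11*((73 - 149)/(-313 - 11))*983**2) = 1/(-2 + 528*(-76/(-324))**2 + 11*(-76/(-324))*966289) = 1/(-2 + 528*(-76*(-1/324))**2 + 11*(-76*(-1/324))*966289) = 1/(-2 + 528*(19/81)**2 + 11*(19/81)*966289) = 1/(-2 + 528*(361/6561) + 201954401/81) = 1/(-2 + 63536/2187 + 201954401/81) = 1/(5452827989/2187) = 2187/5452827989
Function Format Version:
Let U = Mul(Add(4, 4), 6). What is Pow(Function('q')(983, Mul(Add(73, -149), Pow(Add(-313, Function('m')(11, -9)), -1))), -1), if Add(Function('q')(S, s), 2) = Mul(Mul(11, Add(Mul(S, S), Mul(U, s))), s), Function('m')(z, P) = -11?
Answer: Rational(2187, 5452827989) ≈ 4.0108e-7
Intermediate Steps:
U = 48 (U = Mul(8, 6) = 48)
Function('q')(S, s) = Add(-2, Mul(s, Add(Mul(11, Pow(S, 2)), Mul(528, s)))) (Function('q')(S, s) = Add(-2, Mul(Mul(11, Add(Mul(S, S), Mul(48, s))), s)) = Add(-2, Mul(Mul(11, Add(Pow(S, 2), Mul(48, s))), s)) = Add(-2, Mul(Add(Mul(11, Pow(S, 2)), Mul(528, s)), s)) = Add(-2, Mul(s, Add(Mul(11, Pow(S, 2)), Mul(528, s)))))
Pow(Function('q')(983, Mul(Add(73, -149), Pow(Add(-313, Function('m')(11, -9)), -1))), -1) = Pow(Add(-2, Mul(528, Pow(Mul(Add(73, -149), Pow(Add(-313, -11), -1)), 2)), Mul(11, Mul(Add(73, -149), Pow(Add(-313, -11), -1)), Pow(983, 2))), -1) = Pow(Add(-2, Mul(528, Pow(Mul(-76, Pow(-324, -1)), 2)), Mul(11, Mul(-76, Pow(-324, -1)), 966289)), -1) = Pow(Add(-2, Mul(528, Pow(Mul(-76, Rational(-1, 324)), 2)), Mul(11, Mul(-76, Rational(-1, 324)), 966289)), -1) = Pow(Add(-2, Mul(528, Pow(Rational(19, 81), 2)), Mul(11, Rational(19, 81), 966289)), -1) = Pow(Add(-2, Mul(528, Rational(361, 6561)), Rational(201954401, 81)), -1) = Pow(Add(-2, Rational(63536, 2187), Rational(201954401, 81)), -1) = Pow(Rational(5452827989, 2187), -1) = Rational(2187, 5452827989)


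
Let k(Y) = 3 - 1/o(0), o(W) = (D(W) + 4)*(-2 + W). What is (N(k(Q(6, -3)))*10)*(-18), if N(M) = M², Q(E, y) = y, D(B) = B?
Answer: -28125/16 ≈ -1757.8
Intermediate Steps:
o(W) = (-2 + W)*(4 + W) (o(W) = (W + 4)*(-2 + W) = (4 + W)*(-2 + W) = (-2 + W)*(4 + W))
k(Y) = 25/8 (k(Y) = 3 - 1/(-8 + 0² + 2*0) = 3 - 1/(-8 + 0 + 0) = 3 - 1/(-8) = 3 - 1*(-⅛) = 3 + ⅛ = 25/8)
(N(k(Q(6, -3)))*10)*(-18) = ((25/8)²*10)*(-18) = ((625/64)*10)*(-18) = (3125/32)*(-18) = -28125/16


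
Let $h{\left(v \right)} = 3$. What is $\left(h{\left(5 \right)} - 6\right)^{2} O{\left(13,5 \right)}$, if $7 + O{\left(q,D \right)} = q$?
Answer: $54$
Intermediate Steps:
$O{\left(q,D \right)} = -7 + q$
$\left(h{\left(5 \right)} - 6\right)^{2} O{\left(13,5 \right)} = \left(3 - 6\right)^{2} \left(-7 + 13\right) = \left(-3\right)^{2} \cdot 6 = 9 \cdot 6 = 54$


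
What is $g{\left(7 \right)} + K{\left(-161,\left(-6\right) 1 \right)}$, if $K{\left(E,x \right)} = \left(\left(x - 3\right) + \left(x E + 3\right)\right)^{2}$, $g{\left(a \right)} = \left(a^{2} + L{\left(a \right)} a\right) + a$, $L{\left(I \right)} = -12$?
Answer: $921572$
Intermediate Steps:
$g{\left(a \right)} = a^{2} - 11 a$ ($g{\left(a \right)} = \left(a^{2} - 12 a\right) + a = a^{2} - 11 a$)
$K{\left(E,x \right)} = \left(x + E x\right)^{2}$ ($K{\left(E,x \right)} = \left(\left(x - 3\right) + \left(E x + 3\right)\right)^{2} = \left(\left(-3 + x\right) + \left(3 + E x\right)\right)^{2} = \left(x + E x\right)^{2}$)
$g{\left(7 \right)} + K{\left(-161,\left(-6\right) 1 \right)} = 7 \left(-11 + 7\right) + \left(\left(-6\right) 1\right)^{2} \left(1 - 161\right)^{2} = 7 \left(-4\right) + \left(-6\right)^{2} \left(-160\right)^{2} = -28 + 36 \cdot 25600 = -28 + 921600 = 921572$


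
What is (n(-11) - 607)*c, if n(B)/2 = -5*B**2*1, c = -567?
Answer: 1030239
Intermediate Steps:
n(B) = -10*B**2 (n(B) = 2*(-5*B**2*1) = 2*(-5*B**2) = -10*B**2)
(n(-11) - 607)*c = (-10*(-11)**2 - 607)*(-567) = (-10*121 - 607)*(-567) = (-1210 - 607)*(-567) = -1817*(-567) = 1030239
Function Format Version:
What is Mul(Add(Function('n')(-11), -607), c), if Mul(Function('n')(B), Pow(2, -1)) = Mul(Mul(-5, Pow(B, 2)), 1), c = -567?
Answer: 1030239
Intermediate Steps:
Function('n')(B) = Mul(-10, Pow(B, 2)) (Function('n')(B) = Mul(2, Mul(Mul(-5, Pow(B, 2)), 1)) = Mul(2, Mul(-5, Pow(B, 2))) = Mul(-10, Pow(B, 2)))
Mul(Add(Function('n')(-11), -607), c) = Mul(Add(Mul(-10, Pow(-11, 2)), -607), -567) = Mul(Add(Mul(-10, 121), -607), -567) = Mul(Add(-1210, -607), -567) = Mul(-1817, -567) = 1030239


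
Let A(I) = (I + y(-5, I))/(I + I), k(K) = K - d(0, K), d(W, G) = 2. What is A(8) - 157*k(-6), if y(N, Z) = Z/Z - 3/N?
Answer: 6283/5 ≈ 1256.6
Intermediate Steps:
y(N, Z) = 1 - 3/N
k(K) = -2 + K (k(K) = K - 1*2 = K - 2 = -2 + K)
A(I) = (8/5 + I)/(2*I) (A(I) = (I + (-3 - 5)/(-5))/(I + I) = (I - ⅕*(-8))/((2*I)) = (I + 8/5)*(1/(2*I)) = (8/5 + I)*(1/(2*I)) = (8/5 + I)/(2*I))
A(8) - 157*k(-6) = (⅒)*(8 + 5*8)/8 - 157*(-2 - 6) = (⅒)*(⅛)*(8 + 40) - 157*(-8) = (⅒)*(⅛)*48 + 1256 = ⅗ + 1256 = 6283/5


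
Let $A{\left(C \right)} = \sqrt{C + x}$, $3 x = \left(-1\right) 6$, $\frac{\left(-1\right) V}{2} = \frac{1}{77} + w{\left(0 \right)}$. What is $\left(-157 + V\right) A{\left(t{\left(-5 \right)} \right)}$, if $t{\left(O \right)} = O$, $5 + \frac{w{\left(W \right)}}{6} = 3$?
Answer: $- \frac{10243 i \sqrt{7}}{77} \approx - 351.95 i$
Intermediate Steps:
$w{\left(W \right)} = -12$ ($w{\left(W \right)} = -30 + 6 \cdot 3 = -30 + 18 = -12$)
$V = \frac{1846}{77}$ ($V = - 2 \left(\frac{1}{77} - 12\right) = \left(-2\right) \left(- \frac{923}{77}\right) = \frac{1846}{77} \approx 23.974$)
$x = -2$ ($x = \frac{\left(-1\right) 6}{3} = \frac{1}{3} \left(-6\right) = -2$)
$A{\left(C \right)} = \sqrt{-2 + C}$ ($A{\left(C \right)} = \sqrt{C - 2} = \sqrt{-2 + C}$)
$\left(-157 + V\right) A{\left(t{\left(-5 \right)} \right)} = \left(-157 + \frac{1846}{77}\right) \sqrt{-2 - 5} = - \frac{10243 \sqrt{-7}}{77} = - \frac{10243 i \sqrt{7}}{77}$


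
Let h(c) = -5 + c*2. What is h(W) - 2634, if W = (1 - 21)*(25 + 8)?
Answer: -3959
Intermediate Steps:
W = -660 (W = -20*33 = -660)
h(c) = -5 + 2*c
h(W) - 2634 = (-5 + 2*(-660)) - 2634 = (-5 - 1320) - 2634 = -1325 - 2634 = -3959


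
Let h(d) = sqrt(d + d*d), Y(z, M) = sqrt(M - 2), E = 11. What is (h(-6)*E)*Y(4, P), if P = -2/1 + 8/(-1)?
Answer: 66*I*sqrt(10) ≈ 208.71*I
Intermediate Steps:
P = -10 (P = -2*1 + 8*(-1) = -2 - 8 = -10)
Y(z, M) = sqrt(-2 + M)
h(d) = sqrt(d + d**2)
(h(-6)*E)*Y(4, P) = (sqrt(-6*(1 - 6))*11)*sqrt(-2 - 10) = (sqrt(-6*(-5))*11)*sqrt(-12) = (sqrt(30)*11)*(2*I*sqrt(3)) = (11*sqrt(30))*(2*I*sqrt(3)) = 66*I*sqrt(10)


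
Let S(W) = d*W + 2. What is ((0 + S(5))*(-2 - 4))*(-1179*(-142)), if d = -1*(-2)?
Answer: -12054096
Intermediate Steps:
d = 2
S(W) = 2 + 2*W (S(W) = 2*W + 2 = 2 + 2*W)
((0 + S(5))*(-2 - 4))*(-1179*(-142)) = ((0 + (2 + 2*5))*(-2 - 4))*(-1179*(-142)) = ((0 + (2 + 10))*(-6))*167418 = ((0 + 12)*(-6))*167418 = (12*(-6))*167418 = -72*167418 = -12054096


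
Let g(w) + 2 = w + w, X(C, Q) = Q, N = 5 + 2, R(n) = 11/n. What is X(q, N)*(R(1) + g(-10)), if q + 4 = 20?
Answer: -77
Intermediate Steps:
q = 16 (q = -4 + 20 = 16)
N = 7
g(w) = -2 + 2*w (g(w) = -2 + (w + w) = -2 + 2*w)
X(q, N)*(R(1) + g(-10)) = 7*(11/1 + (-2 + 2*(-10))) = 7*(11*1 + (-2 - 20)) = 7*(11 - 22) = 7*(-11) = -77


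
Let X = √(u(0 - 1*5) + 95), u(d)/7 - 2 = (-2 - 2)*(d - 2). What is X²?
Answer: 305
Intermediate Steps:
u(d) = 70 - 28*d (u(d) = 14 + 7*((-2 - 2)*(d - 2)) = 14 + 7*(-4*(-2 + d)) = 14 + 7*(8 - 4*d) = 14 + (56 - 28*d) = 70 - 28*d)
X = √305 (X = √((70 - 28*(0 - 1*5)) + 95) = √((70 - 28*(0 - 5)) + 95) = √((70 - 28*(-5)) + 95) = √((70 + 140) + 95) = √(210 + 95) = √305 ≈ 17.464)
X² = (√305)² = 305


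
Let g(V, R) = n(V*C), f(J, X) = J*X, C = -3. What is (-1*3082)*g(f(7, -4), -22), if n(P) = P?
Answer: -258888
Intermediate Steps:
g(V, R) = -3*V (g(V, R) = V*(-3) = -3*V)
(-1*3082)*g(f(7, -4), -22) = (-1*3082)*(-21*(-4)) = -(-9246)*(-28) = -3082*84 = -258888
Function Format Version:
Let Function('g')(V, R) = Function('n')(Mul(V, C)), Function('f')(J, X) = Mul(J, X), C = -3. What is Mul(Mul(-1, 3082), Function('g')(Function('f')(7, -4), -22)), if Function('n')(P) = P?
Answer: -258888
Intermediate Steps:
Function('g')(V, R) = Mul(-3, V) (Function('g')(V, R) = Mul(V, -3) = Mul(-3, V))
Mul(Mul(-1, 3082), Function('g')(Function('f')(7, -4), -22)) = Mul(Mul(-1, 3082), Mul(-3, Mul(7, -4))) = Mul(-3082, Mul(-3, -28)) = Mul(-3082, 84) = -258888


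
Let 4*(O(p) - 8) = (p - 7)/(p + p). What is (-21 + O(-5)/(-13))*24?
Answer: -33756/65 ≈ -519.32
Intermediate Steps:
O(p) = 8 + (-7 + p)/(8*p) (O(p) = 8 + ((p - 7)/(p + p))/4 = 8 + ((-7 + p)/((2*p)))/4 = 8 + ((-7 + p)*(1/(2*p)))/4 = 8 + ((-7 + p)/(2*p))/4 = 8 + (-7 + p)/(8*p))
(-21 + O(-5)/(-13))*24 = (-21 + ((⅛)*(-7 + 65*(-5))/(-5))/(-13))*24 = (-21 + ((⅛)*(-⅕)*(-7 - 325))*(-1/13))*24 = (-21 + ((⅛)*(-⅕)*(-332))*(-1/13))*24 = (-21 + (83/10)*(-1/13))*24 = (-21 - 83/130)*24 = -2813/130*24 = -33756/65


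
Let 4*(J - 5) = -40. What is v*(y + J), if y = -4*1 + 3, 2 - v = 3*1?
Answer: 6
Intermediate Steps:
J = -5 (J = 5 + (¼)*(-40) = 5 - 10 = -5)
v = -1 (v = 2 - 3 = -1)
y = -1 (y = -4 + 3 = -1)
v*(y + J) = -(-1 - 5) = -1*(-6) = 6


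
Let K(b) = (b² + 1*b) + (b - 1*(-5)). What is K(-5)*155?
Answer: 3100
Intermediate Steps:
K(b) = 5 + b² + 2*b (K(b) = (b² + b) + (b + 5) = (b + b²) + (5 + b) = 5 + b² + 2*b)
K(-5)*155 = (5 + (-5)² + 2*(-5))*155 = (5 + 25 - 10)*155 = 20*155 = 3100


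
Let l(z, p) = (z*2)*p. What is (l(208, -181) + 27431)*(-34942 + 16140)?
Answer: 899957730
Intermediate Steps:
l(z, p) = 2*p*z (l(z, p) = (2*z)*p = 2*p*z)
(l(208, -181) + 27431)*(-34942 + 16140) = (2*(-181)*208 + 27431)*(-34942 + 16140) = (-75296 + 27431)*(-18802) = -47865*(-18802) = 899957730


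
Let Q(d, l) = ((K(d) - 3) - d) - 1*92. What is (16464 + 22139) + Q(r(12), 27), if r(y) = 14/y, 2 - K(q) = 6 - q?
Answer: 38504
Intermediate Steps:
K(q) = -4 + q (K(q) = 2 - (6 - q) = 2 + (-6 + q) = -4 + q)
Q(d, l) = -99 (Q(d, l) = (((-4 + d) - 3) - d) - 1*92 = ((-7 + d) - d) - 92 = -7 - 92 = -99)
(16464 + 22139) + Q(r(12), 27) = (16464 + 22139) - 99 = 38603 - 99 = 38504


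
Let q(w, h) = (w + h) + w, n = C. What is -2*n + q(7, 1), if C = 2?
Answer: 11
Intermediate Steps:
n = 2
q(w, h) = h + 2*w (q(w, h) = (h + w) + w = h + 2*w)
-2*n + q(7, 1) = -2*2 + (1 + 2*7) = -4 + (1 + 14) = -4 + 15 = 11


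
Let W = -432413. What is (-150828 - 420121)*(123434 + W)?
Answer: 176411251071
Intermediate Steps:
(-150828 - 420121)*(123434 + W) = (-150828 - 420121)*(123434 - 432413) = -570949*(-308979) = 176411251071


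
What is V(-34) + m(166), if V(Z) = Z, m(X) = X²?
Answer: 27522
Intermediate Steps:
V(-34) + m(166) = -34 + 166² = -34 + 27556 = 27522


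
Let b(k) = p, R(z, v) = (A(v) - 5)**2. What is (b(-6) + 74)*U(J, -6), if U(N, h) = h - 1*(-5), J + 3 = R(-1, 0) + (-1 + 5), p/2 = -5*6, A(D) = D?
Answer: -14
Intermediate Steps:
p = -60 (p = 2*(-5*6) = 2*(-30) = -60)
R(z, v) = (-5 + v)**2 (R(z, v) = (v - 5)**2 = (-5 + v)**2)
b(k) = -60
J = 26 (J = -3 + ((-5 + 0)**2 + (-1 + 5)) = -3 + ((-5)**2 + 4) = -3 + (25 + 4) = -3 + 29 = 26)
U(N, h) = 5 + h (U(N, h) = h + 5 = 5 + h)
(b(-6) + 74)*U(J, -6) = (-60 + 74)*(5 - 6) = 14*(-1) = -14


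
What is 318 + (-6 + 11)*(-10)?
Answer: 268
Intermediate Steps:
318 + (-6 + 11)*(-10) = 318 + 5*(-10) = 318 - 50 = 268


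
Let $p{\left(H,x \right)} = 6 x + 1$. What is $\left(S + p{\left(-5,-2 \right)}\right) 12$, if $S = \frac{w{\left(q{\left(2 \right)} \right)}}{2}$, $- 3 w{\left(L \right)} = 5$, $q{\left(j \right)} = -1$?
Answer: $-142$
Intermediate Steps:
$p{\left(H,x \right)} = 1 + 6 x$
$w{\left(L \right)} = - \frac{5}{3}$ ($w{\left(L \right)} = \left(- \frac{1}{3}\right) 5 = - \frac{5}{3}$)
$S = - \frac{5}{6}$ ($S = - \frac{5}{3 \cdot 2} = \left(- \frac{5}{3}\right) \frac{1}{2} = - \frac{5}{6} \approx -0.83333$)
$\left(S + p{\left(-5,-2 \right)}\right) 12 = \left(- \frac{5}{6} + \left(1 + 6 \left(-2\right)\right)\right) 12 = \left(- \frac{5}{6} + \left(1 - 12\right)\right) 12 = \left(- \frac{5}{6} - 11\right) 12 = \left(- \frac{71}{6}\right) 12 = -142$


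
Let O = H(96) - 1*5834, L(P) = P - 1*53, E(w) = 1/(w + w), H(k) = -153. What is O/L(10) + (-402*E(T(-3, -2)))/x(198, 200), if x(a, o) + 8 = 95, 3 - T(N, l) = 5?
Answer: 350127/2494 ≈ 140.39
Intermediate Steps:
T(N, l) = -2 (T(N, l) = 3 - 1*5 = 3 - 5 = -2)
E(w) = 1/(2*w)
x(a, o) = 87 (x(a, o) = -8 + 95 = 87)
L(P) = -53 + P (L(P) = P - 53 = -53 + P)
O = -5987 (O = -153 - 1*5834 = -153 - 5834 = -5987)
O/L(10) + (-402*E(T(-3, -2)))/x(198, 200) = -5987/(-53 + 10) - 201/(-2)/87 = -5987/(-43) - 201*(-1)/2*(1/87) = -5987*(-1/43) - 402*(-¼)*(1/87) = 5987/43 + (201/2)*(1/87) = 5987/43 + 67/58 = 350127/2494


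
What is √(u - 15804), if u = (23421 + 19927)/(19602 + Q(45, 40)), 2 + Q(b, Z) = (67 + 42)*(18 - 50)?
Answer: 5*I*√2563728349/2014 ≈ 125.7*I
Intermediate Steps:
Q(b, Z) = -3490 (Q(b, Z) = -2 + (67 + 42)*(18 - 50) = -2 + 109*(-32) = -2 - 3488 = -3490)
u = 10837/4028 (u = (23421 + 19927)/(19602 - 3490) = 43348/16112 = 43348*(1/16112) = 10837/4028 ≈ 2.6904)
√(u - 15804) = √(10837/4028 - 15804) = √(-63647675/4028) = 5*I*√2563728349/2014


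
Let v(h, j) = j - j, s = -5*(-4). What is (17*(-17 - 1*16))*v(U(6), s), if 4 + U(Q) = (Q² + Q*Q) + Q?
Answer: 0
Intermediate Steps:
s = 20
U(Q) = -4 + Q + 2*Q² (U(Q) = -4 + ((Q² + Q*Q) + Q) = -4 + ((Q² + Q²) + Q) = -4 + (2*Q² + Q) = -4 + (Q + 2*Q²) = -4 + Q + 2*Q²)
v(h, j) = 0
(17*(-17 - 1*16))*v(U(6), s) = (17*(-17 - 1*16))*0 = (17*(-17 - 16))*0 = (17*(-33))*0 = -561*0 = 0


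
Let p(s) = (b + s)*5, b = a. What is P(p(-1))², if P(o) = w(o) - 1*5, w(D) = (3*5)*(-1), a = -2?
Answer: 400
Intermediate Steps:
w(D) = -15 (w(D) = 15*(-1) = -15)
b = -2
p(s) = -10 + 5*s (p(s) = (-2 + s)*5 = -10 + 5*s)
P(o) = -20 (P(o) = -15 - 1*5 = -15 - 5 = -20)
P(p(-1))² = (-20)² = 400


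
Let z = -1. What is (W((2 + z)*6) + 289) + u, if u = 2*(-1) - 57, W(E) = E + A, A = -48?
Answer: 188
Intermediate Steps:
W(E) = -48 + E (W(E) = E - 48 = -48 + E)
u = -59 (u = -2 - 57 = -59)
(W((2 + z)*6) + 289) + u = ((-48 + (2 - 1)*6) + 289) - 59 = ((-48 + 1*6) + 289) - 59 = ((-48 + 6) + 289) - 59 = (-42 + 289) - 59 = 247 - 59 = 188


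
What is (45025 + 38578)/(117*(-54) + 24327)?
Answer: 83603/18009 ≈ 4.6423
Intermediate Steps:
(45025 + 38578)/(117*(-54) + 24327) = 83603/(-6318 + 24327) = 83603/18009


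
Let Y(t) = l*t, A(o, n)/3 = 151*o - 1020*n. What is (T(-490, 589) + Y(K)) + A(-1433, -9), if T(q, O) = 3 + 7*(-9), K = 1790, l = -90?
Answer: -782769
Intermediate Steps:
A(o, n) = -3060*n + 453*o (A(o, n) = 3*(151*o - 1020*n) = 3*(-1020*n + 151*o) = -3060*n + 453*o)
Y(t) = -90*t
T(q, O) = -60 (T(q, O) = 3 - 63 = -60)
(T(-490, 589) + Y(K)) + A(-1433, -9) = (-60 - 90*1790) + (-3060*(-9) + 453*(-1433)) = (-60 - 161100) + (27540 - 649149) = -161160 - 621609 = -782769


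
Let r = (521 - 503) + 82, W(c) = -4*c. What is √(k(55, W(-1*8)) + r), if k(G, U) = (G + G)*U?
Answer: 2*√905 ≈ 60.166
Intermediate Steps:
k(G, U) = 2*G*U (k(G, U) = (2*G)*U = 2*G*U)
r = 100 (r = 18 + 82 = 100)
√(k(55, W(-1*8)) + r) = √(2*55*(-(-4)*8) + 100) = √(2*55*(-4*(-8)) + 100) = √(2*55*32 + 100) = √(3520 + 100) = √3620 = 2*√905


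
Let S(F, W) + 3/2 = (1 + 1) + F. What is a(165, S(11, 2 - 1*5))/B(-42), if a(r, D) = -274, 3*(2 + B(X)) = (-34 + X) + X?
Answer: 411/62 ≈ 6.6290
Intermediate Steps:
B(X) = -40/3 + 2*X/3 (B(X) = -2 + ((-34 + X) + X)/3 = -2 + (-34 + 2*X)/3 = -2 + (-34/3 + 2*X/3) = -40/3 + 2*X/3)
S(F, W) = ½ + F (S(F, W) = -3/2 + ((1 + 1) + F) = -3/2 + (2 + F) = ½ + F)
a(165, S(11, 2 - 1*5))/B(-42) = -274/(-40/3 + (⅔)*(-42)) = -274/(-40/3 - 28) = -274/(-124/3) = -274*(-3/124) = 411/62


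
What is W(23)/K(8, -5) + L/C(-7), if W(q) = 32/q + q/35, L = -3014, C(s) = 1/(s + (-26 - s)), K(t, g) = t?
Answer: 504665809/6440 ≈ 78364.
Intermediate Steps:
C(s) = -1/26 (C(s) = 1/(-26) = -1/26)
W(q) = 32/q + q/35 (W(q) = 32/q + q*(1/35) = 32/q + q/35)
W(23)/K(8, -5) + L/C(-7) = (32/23 + (1/35)*23)/8 - 3014/(-1/26) = (32*(1/23) + 23/35)*(⅛) - 3014*(-26) = (32/23 + 23/35)*(⅛) + 78364 = (1649/805)*(⅛) + 78364 = 1649/6440 + 78364 = 504665809/6440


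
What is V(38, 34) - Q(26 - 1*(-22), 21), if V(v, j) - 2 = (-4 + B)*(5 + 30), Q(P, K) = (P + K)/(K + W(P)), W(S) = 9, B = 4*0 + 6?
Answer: 697/10 ≈ 69.700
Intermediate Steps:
B = 6 (B = 0 + 6 = 6)
Q(P, K) = (K + P)/(9 + K) (Q(P, K) = (P + K)/(K + 9) = (K + P)/(9 + K))
V(v, j) = 72 (V(v, j) = 2 + (-4 + 6)*(5 + 30) = 2 + 2*35 = 2 + 70 = 72)
V(38, 34) - Q(26 - 1*(-22), 21) = 72 - (21 + (26 - 1*(-22)))/(9 + 21) = 72 - (21 + (26 + 22))/30 = 72 - (21 + 48)/30 = 72 - 69/30 = 72 - 1*23/10 = 72 - 23/10 = 697/10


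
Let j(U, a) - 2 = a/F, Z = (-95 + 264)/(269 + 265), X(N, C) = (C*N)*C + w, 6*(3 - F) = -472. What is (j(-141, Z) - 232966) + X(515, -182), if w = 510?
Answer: 733799565829/43610 ≈ 1.6826e+7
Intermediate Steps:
F = 245/3 (F = 3 - 1/6*(-472) = 3 + 236/3 = 245/3 ≈ 81.667)
X(N, C) = 510 + N*C**2 (X(N, C) = (C*N)*C + 510 = N*C**2 + 510 = 510 + N*C**2)
Z = 169/534 ≈ 0.31648
j(U, a) = 2 + 3*a/245 (j(U, a) = 2 + a/(245/3) = 2 + a*(3/245) = 2 + 3*a/245)
(j(-141, Z) - 232966) + X(515, -182) = ((2 + (3/245)*(169/534)) - 232966) + (510 + 515*(-182)**2) = ((2 + 169/43610) - 232966) + (510 + 515*33124) = (87389/43610 - 232966) + (510 + 17058860) = -10159559871/43610 + 17059370 = 733799565829/43610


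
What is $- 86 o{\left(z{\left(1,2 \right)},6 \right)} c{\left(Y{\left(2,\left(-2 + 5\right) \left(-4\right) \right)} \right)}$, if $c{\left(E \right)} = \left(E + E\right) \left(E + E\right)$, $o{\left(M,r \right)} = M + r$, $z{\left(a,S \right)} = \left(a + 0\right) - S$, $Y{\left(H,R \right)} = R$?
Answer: $-247680$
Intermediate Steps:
$z{\left(a,S \right)} = a - S$
$c{\left(E \right)} = 4 E^{2}$ ($c{\left(E \right)} = 2 E 2 E = 4 E^{2}$)
$- 86 o{\left(z{\left(1,2 \right)},6 \right)} c{\left(Y{\left(2,\left(-2 + 5\right) \left(-4\right) \right)} \right)} = - 86 \left(\left(1 - 2\right) + 6\right) 4 \left(\left(-2 + 5\right) \left(-4\right)\right)^{2} = - 86 \left(\left(1 - 2\right) + 6\right) 4 \left(3 \left(-4\right)\right)^{2} = - 86 \left(-1 + 6\right) 4 \left(-12\right)^{2} = \left(-86\right) 5 \cdot 4 \cdot 144 = \left(-430\right) 576 = -247680$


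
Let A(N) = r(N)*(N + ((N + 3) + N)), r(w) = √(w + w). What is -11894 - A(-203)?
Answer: -11894 + 606*I*√406 ≈ -11894.0 + 12211.0*I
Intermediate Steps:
r(w) = √2*√w (r(w) = √(2*w) = √2*√w)
A(N) = √2*√N*(3 + 3*N) (A(N) = (√2*√N)*(N + ((N + 3) + N)) = (√2*√N)*(N + ((3 + N) + N)) = (√2*√N)*(N + (3 + 2*N)) = (√2*√N)*(3 + 3*N) = √2*√N*(3 + 3*N))
-11894 - A(-203) = -11894 - 3*√2*√(-203)*(1 - 203) = -11894 - 3*√2*I*√203*(-202) = -11894 - (-606)*I*√406 = -11894 + 606*I*√406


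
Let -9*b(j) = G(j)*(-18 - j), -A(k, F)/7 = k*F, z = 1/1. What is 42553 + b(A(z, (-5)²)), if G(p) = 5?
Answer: 382192/9 ≈ 42466.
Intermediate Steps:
z = 1
A(k, F) = -7*F*k (A(k, F) = -7*k*F = -7*F*k)
b(j) = 10 + 5*j/9 (b(j) = -5*(-18 - j)/9 = -(-90 - 5*j)/9 = 10 + 5*j/9)
42553 + b(A(z, (-5)²)) = 42553 + (10 + 5*(-7*(-5)²*1)/9) = 42553 + (10 + 5*(-7*25*1)/9) = 42553 + (10 + (5/9)*(-175)) = 42553 + (10 - 875/9) = 42553 - 785/9 = 382192/9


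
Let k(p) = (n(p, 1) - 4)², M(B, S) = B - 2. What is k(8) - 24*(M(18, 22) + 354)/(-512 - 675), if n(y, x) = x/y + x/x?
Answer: 1196243/75968 ≈ 15.747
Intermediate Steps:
n(y, x) = 1 + x/y (n(y, x) = x/y + 1 = 1 + x/y)
M(B, S) = -2 + B
k(p) = (-4 + (1 + p)/p)² (k(p) = ((1 + p)/p - 4)² = (-4 + (1 + p)/p)²)
k(8) - 24*(M(18, 22) + 354)/(-512 - 675) = (-1 + 3*8)²/8² - 24*((-2 + 18) + 354)/(-512 - 675) = (-1 + 24)²/64 - 24*(16 + 354)/(-1187) = (1/64)*23² - 8880*(-1)/1187 = (1/64)*529 - 24*(-370/1187) = 529/64 + 8880/1187 = 1196243/75968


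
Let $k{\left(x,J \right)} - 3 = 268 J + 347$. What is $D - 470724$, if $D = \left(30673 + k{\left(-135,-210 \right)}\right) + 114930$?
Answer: $-381051$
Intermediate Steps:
$k{\left(x,J \right)} = 350 + 268 J$ ($k{\left(x,J \right)} = 3 + \left(268 J + 347\right) = 3 + \left(347 + 268 J\right) = 350 + 268 J$)
$D = 89673$ ($D = \left(30673 + \left(350 + 268 \left(-210\right)\right)\right) + 114930 = \left(30673 + \left(350 - 56280\right)\right) + 114930 = \left(30673 - 55930\right) + 114930 = -25257 + 114930 = 89673$)
$D - 470724 = 89673 - 470724 = -381051$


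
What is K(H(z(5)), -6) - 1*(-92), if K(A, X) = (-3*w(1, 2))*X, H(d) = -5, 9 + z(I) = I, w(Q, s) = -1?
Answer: 74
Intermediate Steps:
z(I) = -9 + I
K(A, X) = 3*X (K(A, X) = (-3*(-1))*X = 3*X)
K(H(z(5)), -6) - 1*(-92) = 3*(-6) - 1*(-92) = -18 + 92 = 74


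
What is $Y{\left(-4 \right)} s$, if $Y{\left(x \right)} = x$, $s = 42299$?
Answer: $-169196$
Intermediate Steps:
$Y{\left(-4 \right)} s = \left(-4\right) 42299 = -169196$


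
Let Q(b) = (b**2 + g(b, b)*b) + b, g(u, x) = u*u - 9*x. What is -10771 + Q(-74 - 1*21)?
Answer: -940441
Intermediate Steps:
g(u, x) = u**2 - 9*x
Q(b) = b + b**2 + b*(b**2 - 9*b) (Q(b) = (b**2 + (b**2 - 9*b)*b) + b = (b**2 + b*(b**2 - 9*b)) + b = b + b**2 + b*(b**2 - 9*b))
-10771 + Q(-74 - 1*21) = -10771 + (-74 - 1*21)*(1 + (-74 - 1*21)**2 - 8*(-74 - 1*21)) = -10771 + (-74 - 21)*(1 + (-74 - 21)**2 - 8*(-74 - 21)) = -10771 - 95*(1 + (-95)**2 - 8*(-95)) = -10771 - 95*(1 + 9025 + 760) = -10771 - 95*9786 = -10771 - 929670 = -940441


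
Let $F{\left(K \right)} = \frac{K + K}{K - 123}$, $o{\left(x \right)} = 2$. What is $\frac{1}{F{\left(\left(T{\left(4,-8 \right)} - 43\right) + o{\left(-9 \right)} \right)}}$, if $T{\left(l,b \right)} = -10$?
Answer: $\frac{29}{17} \approx 1.7059$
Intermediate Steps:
$F{\left(K \right)} = \frac{2 K}{-123 + K}$
$\frac{1}{F{\left(\left(T{\left(4,-8 \right)} - 43\right) + o{\left(-9 \right)} \right)}} = \frac{1}{2 \left(\left(-10 - 43\right) + 2\right) \frac{1}{-123 + \left(\left(-10 - 43\right) + 2\right)}} = \frac{1}{2 \left(-53 + 2\right) \frac{1}{-123 + \left(-53 + 2\right)}} = \frac{1}{2 \left(-51\right) \frac{1}{-123 - 51}} = \frac{1}{2 \left(-51\right) \frac{1}{-174}} = \frac{1}{2 \left(-51\right) \left(- \frac{1}{174}\right)} = \frac{1}{\frac{17}{29}} = \frac{29}{17}$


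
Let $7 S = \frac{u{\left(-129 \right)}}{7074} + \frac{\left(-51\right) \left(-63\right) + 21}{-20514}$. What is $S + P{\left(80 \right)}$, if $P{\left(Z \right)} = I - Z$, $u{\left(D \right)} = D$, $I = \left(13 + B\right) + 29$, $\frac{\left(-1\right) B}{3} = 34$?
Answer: $- \frac{7902179939}{56434014} \approx -140.03$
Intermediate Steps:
$B = -102$ ($B = \left(-3\right) 34 = -102$)
$I = -60$ ($I = \left(13 - 102\right) + 29 = -89 + 29 = -60$)
$S = - \frac{1417979}{56434014}$ ($S = \frac{- \frac{129}{7074} + \frac{\left(-51\right) \left(-63\right) + 21}{-20514}}{7} = \frac{\left(-129\right) \frac{1}{7074} + \left(3213 + 21\right) \left(- \frac{1}{20514}\right)}{7} = \frac{- \frac{43}{2358} + 3234 \left(- \frac{1}{20514}\right)}{7} = \frac{- \frac{43}{2358} - \frac{539}{3419}}{7} = \frac{1}{7} \left(- \frac{1417979}{8062002}\right) = - \frac{1417979}{56434014} \approx -0.025126$)
$P{\left(Z \right)} = -60 - Z$
$S + P{\left(80 \right)} = - \frac{1417979}{56434014} - 140 = - \frac{7902179939}{56434014}$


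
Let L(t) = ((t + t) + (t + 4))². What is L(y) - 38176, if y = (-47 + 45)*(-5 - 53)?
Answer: 85728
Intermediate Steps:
y = 116 (y = -2*(-58) = 116)
L(t) = (4 + 3*t)² (L(t) = (2*t + (4 + t))² = (4 + 3*t)²)
L(y) - 38176 = (4 + 3*116)² - 38176 = (4 + 348)² - 38176 = 352² - 38176 = 123904 - 38176 = 85728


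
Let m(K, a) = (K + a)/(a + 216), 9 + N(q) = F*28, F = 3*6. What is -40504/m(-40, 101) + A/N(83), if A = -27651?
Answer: -34739737/165 ≈ -2.1054e+5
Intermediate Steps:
F = 18
N(q) = 495 (N(q) = -9 + 18*28 = -9 + 504 = 495)
m(K, a) = (K + a)/(216 + a)
-40504/m(-40, 101) + A/N(83) = -40504*(216 + 101)/(-40 + 101) - 27651/495 = -40504/(61/317) - 27651*1/495 = -40504/((1/317)*61) - 9217/165 = -40504/61/317 - 9217/165 = -40504*317/61 - 9217/165 = -210488 - 9217/165 = -34739737/165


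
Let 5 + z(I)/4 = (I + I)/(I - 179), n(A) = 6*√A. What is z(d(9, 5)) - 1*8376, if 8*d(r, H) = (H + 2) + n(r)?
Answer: -11813372/1407 ≈ -8396.1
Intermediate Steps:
d(r, H) = ¼ + H/8 + 3*√r/4 (d(r, H) = ((H + 2) + 6*√r)/8 = ((2 + H) + 6*√r)/8 = (2 + H + 6*√r)/8 = ¼ + H/8 + 3*√r/4)
z(I) = -20 + 8*I/(-179 + I) (z(I) = -20 + 4*((I + I)/(I - 179)) = -20 + 4*((2*I)/(-179 + I)) = -20 + 4*(2*I/(-179 + I)) = -20 + 8*I/(-179 + I))
z(d(9, 5)) - 1*8376 = 4*(895 - 3*(¼ + (⅛)*5 + 3*√9/4))/(-179 + (¼ + (⅛)*5 + 3*√9/4)) - 1*8376 = 4*(895 - 3*(¼ + 5/8 + (¾)*3))/(-179 + (¼ + 5/8 + (¾)*3)) - 8376 = 4*(895 - 3*(¼ + 5/8 + 9/4))/(-179 + (¼ + 5/8 + 9/4)) - 8376 = 4*(895 - 3*25/8)/(-179 + 25/8) - 8376 = 4*(895 - 75/8)/(-1407/8) - 8376 = 4*(-8/1407)*(7085/8) - 8376 = -28340/1407 - 8376 = -11813372/1407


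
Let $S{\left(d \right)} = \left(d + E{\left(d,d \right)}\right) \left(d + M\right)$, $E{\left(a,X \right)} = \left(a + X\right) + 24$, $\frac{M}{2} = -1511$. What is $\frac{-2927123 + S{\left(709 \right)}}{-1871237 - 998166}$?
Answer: $\frac{7902386}{2869403} \approx 2.754$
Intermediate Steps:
$M = -3022$ ($M = 2 \left(-1511\right) = -3022$)
$E{\left(a,X \right)} = 24 + X + a$ ($E{\left(a,X \right)} = \left(X + a\right) + 24 = 24 + X + a$)
$S{\left(d \right)} = \left(-3022 + d\right) \left(24 + 3 d\right)$ ($S{\left(d \right)} = \left(d + \left(24 + d + d\right)\right) \left(d - 3022\right) = \left(d + \left(24 + 2 d\right)\right) \left(-3022 + d\right) = \left(24 + 3 d\right) \left(-3022 + d\right) = \left(-3022 + d\right) \left(24 + 3 d\right)$)
$\frac{-2927123 + S{\left(709 \right)}}{-1871237 - 998166} = \frac{-2927123 - \left(6483306 - 1508043\right)}{-1871237 - 998166} = \frac{-2927123 - 4975263}{-2869403} = \left(-2927123 - 4975263\right) \left(- \frac{1}{2869403}\right) = \left(-7902386\right) \left(- \frac{1}{2869403}\right) = \frac{7902386}{2869403}$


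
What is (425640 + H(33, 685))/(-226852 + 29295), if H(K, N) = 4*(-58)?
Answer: -25024/11621 ≈ -2.1533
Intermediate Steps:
H(K, N) = -232
(425640 + H(33, 685))/(-226852 + 29295) = (425640 - 232)/(-226852 + 29295) = 425408/(-197557) = 425408*(-1/197557) = -25024/11621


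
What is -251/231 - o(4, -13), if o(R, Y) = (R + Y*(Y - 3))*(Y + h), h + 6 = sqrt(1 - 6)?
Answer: 930217/231 - 212*I*sqrt(5) ≈ 4026.9 - 474.05*I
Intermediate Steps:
h = -6 + I*sqrt(5) (h = -6 + sqrt(1 - 6) = -6 + sqrt(-5) = -6 + I*sqrt(5) ≈ -6.0 + 2.2361*I)
o(R, Y) = (R + Y*(-3 + Y))*(-6 + Y + I*sqrt(5)) (o(R, Y) = (R + Y*(Y - 3))*(Y + (-6 + I*sqrt(5))) = (R + Y*(-3 + Y))*(-6 + Y + I*sqrt(5)))
-251/231 - o(4, -13) = -251/231 - ((-13)**3 - 3*(-13)**2 + 4*(-13) + (-13)**2*(-6 + I*sqrt(5)) - 1*4*(6 - I*sqrt(5)) + 3*(-13)*(6 - I*sqrt(5))) = -251*1/231 - (-2197 - 3*169 - 52 + 169*(-6 + I*sqrt(5)) + (-24 + 4*I*sqrt(5)) + (-234 + 39*I*sqrt(5))) = -251/231 - (-2197 - 507 - 52 + (-1014 + 169*I*sqrt(5)) + (-24 + 4*I*sqrt(5)) + (-234 + 39*I*sqrt(5))) = -251/231 - (-4028 + 212*I*sqrt(5)) = -251/231 + (4028 - 212*I*sqrt(5)) = 930217/231 - 212*I*sqrt(5)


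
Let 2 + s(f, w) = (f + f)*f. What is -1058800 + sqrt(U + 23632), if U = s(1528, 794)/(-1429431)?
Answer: -1058800 + sqrt(5364439147760334)/476477 ≈ -1.0586e+6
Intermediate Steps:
s(f, w) = -2 + 2*f**2 (s(f, w) = -2 + (f + f)*f = -2 + (2*f)*f = -2 + 2*f**2)
U = -1556522/476477 (U = (-2 + 2*1528**2)/(-1429431) = (-2 + 2*2334784)*(-1/1429431) = (-2 + 4669568)*(-1/1429431) = 4669566*(-1/1429431) = -1556522/476477 ≈ -3.2667)
-1058800 + sqrt(U + 23632) = -1058800 + sqrt(-1556522/476477 + 23632) = -1058800 + sqrt(11258547942/476477) = -1058800 + sqrt(5364439147760334)/476477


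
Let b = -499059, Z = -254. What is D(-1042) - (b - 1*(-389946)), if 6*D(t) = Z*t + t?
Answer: 459152/3 ≈ 1.5305e+5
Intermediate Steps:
D(t) = -253*t/6 (D(t) = (-254*t + t)/6 = (-253*t)/6 = -253*t/6)
D(-1042) - (b - 1*(-389946)) = -253/6*(-1042) - (-499059 - 1*(-389946)) = 131813/3 - (-499059 + 389946) = 131813/3 - 1*(-109113) = 131813/3 + 109113 = 459152/3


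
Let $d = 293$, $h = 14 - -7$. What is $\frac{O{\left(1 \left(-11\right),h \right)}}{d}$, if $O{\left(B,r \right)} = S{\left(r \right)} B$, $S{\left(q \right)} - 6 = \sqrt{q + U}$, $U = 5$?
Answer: $- \frac{66}{293} - \frac{11 \sqrt{26}}{293} \approx -0.41669$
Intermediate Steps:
$S{\left(q \right)} = 6 + \sqrt{5 + q}$ ($S{\left(q \right)} = 6 + \sqrt{q + 5} = 6 + \sqrt{5 + q}$)
$h = 21$ ($h = 14 + 7 = 21$)
$O{\left(B,r \right)} = B \left(6 + \sqrt{5 + r}\right)$ ($O{\left(B,r \right)} = \left(6 + \sqrt{5 + r}\right) B = B \left(6 + \sqrt{5 + r}\right)$)
$\frac{O{\left(1 \left(-11\right),h \right)}}{d} = \frac{1 \left(-11\right) \left(6 + \sqrt{5 + 21}\right)}{293} = - 11 \left(6 + \sqrt{26}\right) \frac{1}{293} = \left(-66 - 11 \sqrt{26}\right) \frac{1}{293} = - \frac{66}{293} - \frac{11 \sqrt{26}}{293}$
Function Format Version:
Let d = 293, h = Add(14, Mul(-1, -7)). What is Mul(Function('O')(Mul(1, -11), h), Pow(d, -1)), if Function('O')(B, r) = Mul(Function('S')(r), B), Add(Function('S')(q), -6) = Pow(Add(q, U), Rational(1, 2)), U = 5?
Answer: Add(Rational(-66, 293), Mul(Rational(-11, 293), Pow(26, Rational(1, 2)))) ≈ -0.41669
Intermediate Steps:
Function('S')(q) = Add(6, Pow(Add(5, q), Rational(1, 2))) (Function('S')(q) = Add(6, Pow(Add(q, 5), Rational(1, 2))) = Add(6, Pow(Add(5, q), Rational(1, 2))))
h = 21 (h = Add(14, 7) = 21)
Function('O')(B, r) = Mul(B, Add(6, Pow(Add(5, r), Rational(1, 2)))) (Function('O')(B, r) = Mul(Add(6, Pow(Add(5, r), Rational(1, 2))), B) = Mul(B, Add(6, Pow(Add(5, r), Rational(1, 2)))))
Mul(Function('O')(Mul(1, -11), h), Pow(d, -1)) = Mul(Mul(Mul(1, -11), Add(6, Pow(Add(5, 21), Rational(1, 2)))), Pow(293, -1)) = Mul(Mul(-11, Add(6, Pow(26, Rational(1, 2)))), Rational(1, 293)) = Mul(Add(-66, Mul(-11, Pow(26, Rational(1, 2)))), Rational(1, 293)) = Add(Rational(-66, 293), Mul(Rational(-11, 293), Pow(26, Rational(1, 2))))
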